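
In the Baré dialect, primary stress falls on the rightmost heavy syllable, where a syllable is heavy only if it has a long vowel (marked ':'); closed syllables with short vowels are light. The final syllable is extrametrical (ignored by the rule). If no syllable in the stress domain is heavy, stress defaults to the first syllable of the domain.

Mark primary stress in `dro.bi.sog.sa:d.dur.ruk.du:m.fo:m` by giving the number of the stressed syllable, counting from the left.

The final syllable (8, fo:m) is extrametrical; the stress domain is syllables 1–7.
Weights: 1 dro L, 2 bi L, 3 sog L, 4 sa:d H, 5 dur L, 6 ruk L, 7 du:m H.
Heavy syllables in the domain: 4, 7. The rightmost is syllable 7 (du:m).
Primary stress: syllable 7 → dro.bi.sog.sa:d.dur.ruk.ˈdu:m.fo:m.

7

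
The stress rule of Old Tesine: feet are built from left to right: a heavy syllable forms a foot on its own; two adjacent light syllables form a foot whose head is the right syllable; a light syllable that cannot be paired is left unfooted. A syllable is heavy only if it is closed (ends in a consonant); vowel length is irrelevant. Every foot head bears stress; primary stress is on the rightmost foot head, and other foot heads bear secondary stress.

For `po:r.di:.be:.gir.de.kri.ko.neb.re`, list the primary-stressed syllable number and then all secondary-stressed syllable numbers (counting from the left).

primary 8, secondary 1, 3, 4, 6

Weights: 1 po:r H, 2 di: L, 3 be: L, 4 gir H, 5 de L, 6 kri L, 7 ko L, 8 neb H, 9 re L.
Parse left to right (heavy = foot alone; LL = one foot; stranded L unfooted): (ˈpo:r) (di:.ˈbe:) (ˈgir) (de.ˈkri) ko (ˈneb) re.
Foot heads: 1, 3, 4, 6, 8.
Primary stress on the rightmost head = syllable 8.
Secondary stress on 1, 3, 4, 6: ˌpo:r.di:.ˌbe:.ˌgir.de.ˌkri.ko.ˈneb.re.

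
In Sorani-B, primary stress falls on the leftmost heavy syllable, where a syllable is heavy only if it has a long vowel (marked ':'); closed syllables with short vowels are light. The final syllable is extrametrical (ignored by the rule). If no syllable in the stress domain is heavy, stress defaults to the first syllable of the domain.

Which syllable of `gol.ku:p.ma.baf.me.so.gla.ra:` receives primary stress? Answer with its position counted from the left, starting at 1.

2

The final syllable (8, ra:) is extrametrical; the stress domain is syllables 1–7.
Weights: 1 gol L, 2 ku:p H, 3 ma L, 4 baf L, 5 me L, 6 so L, 7 gla L.
Heavy syllables in the domain: 2. The leftmost is syllable 2 (ku:p).
Primary stress: syllable 2 → gol.ˈku:p.ma.baf.me.so.gla.ra:.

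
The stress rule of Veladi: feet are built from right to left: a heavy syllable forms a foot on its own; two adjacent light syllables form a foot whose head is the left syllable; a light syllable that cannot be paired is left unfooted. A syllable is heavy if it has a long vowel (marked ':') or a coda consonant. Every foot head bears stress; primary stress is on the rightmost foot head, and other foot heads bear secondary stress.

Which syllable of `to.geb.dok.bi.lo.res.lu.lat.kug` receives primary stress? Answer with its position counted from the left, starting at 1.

9

Weights: 1 to L, 2 geb H, 3 dok H, 4 bi L, 5 lo L, 6 res H, 7 lu L, 8 lat H, 9 kug H.
Parse right to left (heavy = foot alone; LL = one foot; stranded L unfooted): to (ˈgeb) (ˈdok) (ˈbi.lo) (ˈres) lu (ˈlat) (ˈkug).
Foot heads: 2, 3, 4, 6, 8, 9.
Primary stress on the rightmost head = syllable 9.
Primary stress: syllable 9 → to.geb.dok.bi.lo.res.lu.lat.ˈkug.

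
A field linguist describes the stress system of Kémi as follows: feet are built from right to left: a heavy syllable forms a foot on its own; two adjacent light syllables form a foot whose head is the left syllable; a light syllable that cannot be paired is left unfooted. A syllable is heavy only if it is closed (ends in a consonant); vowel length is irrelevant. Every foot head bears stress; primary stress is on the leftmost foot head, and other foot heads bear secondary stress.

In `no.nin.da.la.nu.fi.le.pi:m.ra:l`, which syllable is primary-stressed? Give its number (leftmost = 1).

2

Weights: 1 no L, 2 nin H, 3 da L, 4 la L, 5 nu L, 6 fi L, 7 le L, 8 pi:m H, 9 ra:l H.
Parse right to left (heavy = foot alone; LL = one foot; stranded L unfooted): no (ˈnin) da (ˈla.nu) (ˈfi.le) (ˈpi:m) (ˈra:l).
Foot heads: 2, 4, 6, 8, 9.
Primary stress on the leftmost head = syllable 2.
Primary stress: syllable 2 → no.ˈnin.da.la.nu.fi.le.pi:m.ra:l.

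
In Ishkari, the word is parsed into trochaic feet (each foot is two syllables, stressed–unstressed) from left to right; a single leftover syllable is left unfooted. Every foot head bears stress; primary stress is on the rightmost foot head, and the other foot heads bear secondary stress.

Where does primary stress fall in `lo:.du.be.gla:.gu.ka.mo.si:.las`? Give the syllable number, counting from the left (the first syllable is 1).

Parse left to right into trochaic (ˈσσ) feet: (ˈlo:.du) (ˈbe.gla:) (ˈgu.ka) (ˈmo.si:) las. Syllable 9 is left unfooted.
Foot heads (stressed positions): 1, 3, 5, 7.
End Rule Rightmost: primary stress on the rightmost head = syllable 7.
Primary stress: syllable 7 → lo:.du.be.gla:.gu.ka.ˈmo.si:.las.

7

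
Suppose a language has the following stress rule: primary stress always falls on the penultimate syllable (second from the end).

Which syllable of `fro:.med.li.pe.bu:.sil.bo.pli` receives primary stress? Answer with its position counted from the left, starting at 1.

7

The word has 8 syllables; the penultimate syllable (second from the end) is syllable 7 (bo).
Primary stress: syllable 7 → fro:.med.li.pe.bu:.sil.ˈbo.pli.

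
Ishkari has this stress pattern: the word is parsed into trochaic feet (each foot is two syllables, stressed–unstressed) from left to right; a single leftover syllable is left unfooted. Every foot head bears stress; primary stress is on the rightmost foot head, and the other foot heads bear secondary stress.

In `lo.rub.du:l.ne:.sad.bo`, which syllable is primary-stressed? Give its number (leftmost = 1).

Parse left to right into trochaic (ˈσσ) feet: (ˈlo.rub) (ˈdu:l.ne:) (ˈsad.bo).
Foot heads (stressed positions): 1, 3, 5.
End Rule Rightmost: primary stress on the rightmost head = syllable 5.
Primary stress: syllable 5 → lo.rub.du:l.ne:.ˈsad.bo.

5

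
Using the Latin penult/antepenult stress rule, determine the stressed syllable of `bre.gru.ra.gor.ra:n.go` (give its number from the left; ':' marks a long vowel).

Classical Latin: stress the penult if heavy (long vowel or closed), else the antepenult.
Weights: 4 gor H, 5 ra:n H, 6 go L.
The penult (syllable 5, ra:n) is heavy, so it takes stress.
Stress on syllable 5: bre.gru.ra.gor.ˈra:n.go.

5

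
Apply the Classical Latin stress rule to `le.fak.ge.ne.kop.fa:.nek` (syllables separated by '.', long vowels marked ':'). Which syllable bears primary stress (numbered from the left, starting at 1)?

6

Classical Latin: stress the penult if heavy (long vowel or closed), else the antepenult.
Weights: 5 kop H, 6 fa: H, 7 nek H.
The penult (syllable 6, fa:) is heavy, so it takes stress.
Stress on syllable 6: le.fak.ge.ne.kop.ˈfa:.nek.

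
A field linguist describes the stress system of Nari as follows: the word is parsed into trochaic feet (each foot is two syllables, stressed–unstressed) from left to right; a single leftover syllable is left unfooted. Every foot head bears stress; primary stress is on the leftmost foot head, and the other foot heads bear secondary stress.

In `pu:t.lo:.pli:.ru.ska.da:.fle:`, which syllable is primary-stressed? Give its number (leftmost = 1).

1

Parse left to right into trochaic (ˈσσ) feet: (ˈpu:t.lo:) (ˈpli:.ru) (ˈska.da:) fle:. Syllable 7 is left unfooted.
Foot heads (stressed positions): 1, 3, 5.
End Rule Leftmost: primary stress on the leftmost head = syllable 1.
Primary stress: syllable 1 → ˈpu:t.lo:.pli:.ru.ska.da:.fle:.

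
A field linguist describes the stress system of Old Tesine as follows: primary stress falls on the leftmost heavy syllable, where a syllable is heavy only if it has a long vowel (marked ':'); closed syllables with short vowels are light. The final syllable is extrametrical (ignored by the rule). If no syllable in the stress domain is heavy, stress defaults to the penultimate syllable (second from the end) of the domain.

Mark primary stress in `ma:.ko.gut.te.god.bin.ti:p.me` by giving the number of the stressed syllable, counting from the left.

The final syllable (8, me) is extrametrical; the stress domain is syllables 1–7.
Weights: 1 ma: H, 2 ko L, 3 gut L, 4 te L, 5 god L, 6 bin L, 7 ti:p H.
Heavy syllables in the domain: 1, 7. The leftmost is syllable 1 (ma:).
Primary stress: syllable 1 → ˈma:.ko.gut.te.god.bin.ti:p.me.

1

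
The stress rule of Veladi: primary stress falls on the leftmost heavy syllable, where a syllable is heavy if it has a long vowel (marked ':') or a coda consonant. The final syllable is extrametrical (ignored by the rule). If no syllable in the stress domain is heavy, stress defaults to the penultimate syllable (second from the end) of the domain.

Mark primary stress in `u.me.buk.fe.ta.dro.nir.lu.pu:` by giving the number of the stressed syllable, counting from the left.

The final syllable (9, pu:) is extrametrical; the stress domain is syllables 1–8.
Weights: 1 u L, 2 me L, 3 buk H, 4 fe L, 5 ta L, 6 dro L, 7 nir H, 8 lu L.
Heavy syllables in the domain: 3, 7. The leftmost is syllable 3 (buk).
Primary stress: syllable 3 → u.me.ˈbuk.fe.ta.dro.nir.lu.pu:.

3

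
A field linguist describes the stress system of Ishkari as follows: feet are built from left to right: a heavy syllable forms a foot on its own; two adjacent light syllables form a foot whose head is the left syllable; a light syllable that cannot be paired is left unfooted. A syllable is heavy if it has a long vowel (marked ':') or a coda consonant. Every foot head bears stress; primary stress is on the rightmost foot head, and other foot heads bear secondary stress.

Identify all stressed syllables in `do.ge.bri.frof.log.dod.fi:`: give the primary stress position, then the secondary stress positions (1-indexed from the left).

primary 7, secondary 1, 4, 5, 6

Weights: 1 do L, 2 ge L, 3 bri L, 4 frof H, 5 log H, 6 dod H, 7 fi: H.
Parse left to right (heavy = foot alone; LL = one foot; stranded L unfooted): (ˈdo.ge) bri (ˈfrof) (ˈlog) (ˈdod) (ˈfi:).
Foot heads: 1, 4, 5, 6, 7.
Primary stress on the rightmost head = syllable 7.
Secondary stress on 1, 4, 5, 6: ˌdo.ge.bri.ˌfrof.ˌlog.ˌdod.ˈfi:.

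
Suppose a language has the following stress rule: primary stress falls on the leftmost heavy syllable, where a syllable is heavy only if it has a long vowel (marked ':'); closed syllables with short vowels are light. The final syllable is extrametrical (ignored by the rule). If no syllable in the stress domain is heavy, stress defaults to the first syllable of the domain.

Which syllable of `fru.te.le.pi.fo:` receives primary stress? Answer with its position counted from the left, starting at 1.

1

The final syllable (5, fo:) is extrametrical; the stress domain is syllables 1–4.
Weights: 1 fru L, 2 te L, 3 le L, 4 pi L.
No heavy syllable in the domain; default to the first syllable of the domain = syllable 1.
Primary stress: syllable 1 → ˈfru.te.le.pi.fo:.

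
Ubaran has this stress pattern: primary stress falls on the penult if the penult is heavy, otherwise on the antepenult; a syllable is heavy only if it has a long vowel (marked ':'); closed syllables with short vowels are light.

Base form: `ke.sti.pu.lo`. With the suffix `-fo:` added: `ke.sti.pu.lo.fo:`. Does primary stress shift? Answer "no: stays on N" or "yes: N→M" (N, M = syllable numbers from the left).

yes: 2→3

Base `ke.sti.pu.lo` (4 syllables):
  Weights: 2 sti L, 3 pu L, 4 lo L.
  The penult (syllable 3, pu) is light, so stress falls on the antepenult (syllable 2, sti).
  → primary stress on syllable 2.
Suffixed `ke.sti.pu.lo.fo:` (5 syllables):
  Weights: 3 pu L, 4 lo L, 5 fo: H.
  The penult (syllable 4, lo) is light, so stress falls on the antepenult (syllable 3, pu).
  → primary stress on syllable 3.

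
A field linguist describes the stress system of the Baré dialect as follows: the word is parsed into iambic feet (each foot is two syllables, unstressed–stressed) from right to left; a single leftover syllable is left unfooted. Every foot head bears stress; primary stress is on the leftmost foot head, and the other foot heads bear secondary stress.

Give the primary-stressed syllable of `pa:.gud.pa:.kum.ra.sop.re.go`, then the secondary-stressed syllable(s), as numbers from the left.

primary 2, secondary 4, 6, 8

Parse right to left into iambic (σˈσ) feet: (pa:.ˈgud) (pa:.ˈkum) (ra.ˈsop) (re.ˈgo).
Foot heads (stressed positions): 2, 4, 6, 8.
End Rule Leftmost: primary stress on the leftmost head = syllable 2.
Secondary stress on 4, 6, 8: pa:.ˈgud.pa:.ˌkum.ra.ˌsop.re.ˌgo.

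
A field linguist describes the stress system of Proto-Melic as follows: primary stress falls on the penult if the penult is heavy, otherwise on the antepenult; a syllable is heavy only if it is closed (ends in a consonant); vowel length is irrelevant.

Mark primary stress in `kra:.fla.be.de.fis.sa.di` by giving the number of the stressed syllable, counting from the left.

Weights: 5 fis H, 6 sa L, 7 di L.
The penult (syllable 6, sa) is light, so stress falls on the antepenult (syllable 5, fis).
Primary stress: syllable 5 → kra:.fla.be.de.ˈfis.sa.di.

5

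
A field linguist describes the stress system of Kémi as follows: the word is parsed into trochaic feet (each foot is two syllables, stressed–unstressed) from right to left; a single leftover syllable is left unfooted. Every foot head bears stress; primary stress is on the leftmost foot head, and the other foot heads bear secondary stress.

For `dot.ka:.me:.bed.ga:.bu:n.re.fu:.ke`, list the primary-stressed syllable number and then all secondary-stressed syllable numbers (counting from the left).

Parse right to left into trochaic (ˈσσ) feet: dot (ˈka:.me:) (ˈbed.ga:) (ˈbu:n.re) (ˈfu:.ke). Syllable 1 is left unfooted.
Foot heads (stressed positions): 2, 4, 6, 8.
End Rule Leftmost: primary stress on the leftmost head = syllable 2.
Secondary stress on 4, 6, 8: dot.ˈka:.me:.ˌbed.ga:.ˌbu:n.re.ˌfu:.ke.

primary 2, secondary 4, 6, 8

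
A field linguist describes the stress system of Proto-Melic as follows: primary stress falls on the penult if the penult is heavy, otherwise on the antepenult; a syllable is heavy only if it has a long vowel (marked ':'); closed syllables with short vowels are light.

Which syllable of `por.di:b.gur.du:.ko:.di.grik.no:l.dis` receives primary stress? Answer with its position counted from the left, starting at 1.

8

Weights: 7 grik L, 8 no:l H, 9 dis L.
The penult (syllable 8, no:l) is heavy, so it takes stress.
Primary stress: syllable 8 → por.di:b.gur.du:.ko:.di.grik.ˈno:l.dis.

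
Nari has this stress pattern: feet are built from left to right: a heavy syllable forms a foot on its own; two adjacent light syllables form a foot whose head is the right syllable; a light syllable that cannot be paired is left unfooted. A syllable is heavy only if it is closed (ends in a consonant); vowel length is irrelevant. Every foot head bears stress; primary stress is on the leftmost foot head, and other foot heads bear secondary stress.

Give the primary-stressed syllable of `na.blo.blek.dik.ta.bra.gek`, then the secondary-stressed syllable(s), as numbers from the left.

primary 2, secondary 3, 4, 6, 7

Weights: 1 na L, 2 blo L, 3 blek H, 4 dik H, 5 ta L, 6 bra L, 7 gek H.
Parse left to right (heavy = foot alone; LL = one foot; stranded L unfooted): (na.ˈblo) (ˈblek) (ˈdik) (ta.ˈbra) (ˈgek).
Foot heads: 2, 3, 4, 6, 7.
Primary stress on the leftmost head = syllable 2.
Secondary stress on 3, 4, 6, 7: na.ˈblo.ˌblek.ˌdik.ta.ˌbra.ˌgek.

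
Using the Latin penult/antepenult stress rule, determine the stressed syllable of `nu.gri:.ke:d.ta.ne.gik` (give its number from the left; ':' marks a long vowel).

Classical Latin: stress the penult if heavy (long vowel or closed), else the antepenult.
Weights: 4 ta L, 5 ne L, 6 gik H.
The penult (syllable 5, ne) is light, so stress falls on the antepenult (syllable 4, ta).
Stress on syllable 4: nu.gri:.ke:d.ˈta.ne.gik.

4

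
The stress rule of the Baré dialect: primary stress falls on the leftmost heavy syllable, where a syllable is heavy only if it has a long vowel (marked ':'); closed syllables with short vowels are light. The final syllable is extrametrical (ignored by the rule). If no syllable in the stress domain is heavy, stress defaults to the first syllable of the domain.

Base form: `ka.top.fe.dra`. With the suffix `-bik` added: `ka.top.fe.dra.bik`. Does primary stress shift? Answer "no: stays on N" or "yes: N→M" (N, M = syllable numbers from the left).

no: stays on 1

Base `ka.top.fe.dra` (4 syllables):
  The final syllable (4, dra) is extrametrical; the stress domain is syllables 1–3.
  Weights: 1 ka L, 2 top L, 3 fe L.
  No heavy syllable in the domain; default to the first syllable of the domain = syllable 1.
  → primary stress on syllable 1.
Suffixed `ka.top.fe.dra.bik` (5 syllables):
  The final syllable (5, bik) is extrametrical; the stress domain is syllables 1–4.
  Weights: 1 ka L, 2 top L, 3 fe L, 4 dra L.
  No heavy syllable in the domain; default to the first syllable of the domain = syllable 1.
  → primary stress on syllable 1.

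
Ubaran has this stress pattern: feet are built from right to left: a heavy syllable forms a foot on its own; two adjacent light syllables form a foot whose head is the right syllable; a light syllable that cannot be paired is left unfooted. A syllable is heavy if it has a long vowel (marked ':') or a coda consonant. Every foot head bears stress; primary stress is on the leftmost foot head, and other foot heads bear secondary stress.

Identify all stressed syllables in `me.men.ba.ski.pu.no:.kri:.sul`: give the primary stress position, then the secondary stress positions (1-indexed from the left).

primary 2, secondary 5, 6, 7, 8

Weights: 1 me L, 2 men H, 3 ba L, 4 ski L, 5 pu L, 6 no: H, 7 kri: H, 8 sul H.
Parse right to left (heavy = foot alone; LL = one foot; stranded L unfooted): me (ˈmen) ba (ski.ˈpu) (ˈno:) (ˈkri:) (ˈsul).
Foot heads: 2, 5, 6, 7, 8.
Primary stress on the leftmost head = syllable 2.
Secondary stress on 5, 6, 7, 8: me.ˈmen.ba.ski.ˌpu.ˌno:.ˌkri:.ˌsul.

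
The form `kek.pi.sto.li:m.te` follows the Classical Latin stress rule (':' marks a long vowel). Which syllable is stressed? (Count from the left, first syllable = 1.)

Classical Latin: stress the penult if heavy (long vowel or closed), else the antepenult.
Weights: 3 sto L, 4 li:m H, 5 te L.
The penult (syllable 4, li:m) is heavy, so it takes stress.
Stress on syllable 4: kek.pi.sto.ˈli:m.te.

4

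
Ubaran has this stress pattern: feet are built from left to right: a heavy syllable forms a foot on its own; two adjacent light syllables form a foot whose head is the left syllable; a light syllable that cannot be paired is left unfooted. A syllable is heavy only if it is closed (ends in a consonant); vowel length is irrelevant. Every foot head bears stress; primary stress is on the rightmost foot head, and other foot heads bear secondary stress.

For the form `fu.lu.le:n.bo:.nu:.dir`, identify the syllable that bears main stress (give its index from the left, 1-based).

6

Weights: 1 fu L, 2 lu L, 3 le:n H, 4 bo: L, 5 nu: L, 6 dir H.
Parse left to right (heavy = foot alone; LL = one foot; stranded L unfooted): (ˈfu.lu) (ˈle:n) (ˈbo:.nu:) (ˈdir).
Foot heads: 1, 3, 4, 6.
Primary stress on the rightmost head = syllable 6.
Primary stress: syllable 6 → fu.lu.le:n.bo:.nu:.ˈdir.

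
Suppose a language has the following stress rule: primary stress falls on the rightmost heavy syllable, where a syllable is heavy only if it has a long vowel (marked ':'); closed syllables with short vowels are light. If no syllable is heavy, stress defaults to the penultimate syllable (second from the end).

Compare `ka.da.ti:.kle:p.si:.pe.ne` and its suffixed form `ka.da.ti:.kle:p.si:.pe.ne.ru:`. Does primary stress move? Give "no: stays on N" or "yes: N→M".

Base `ka.da.ti:.kle:p.si:.pe.ne` (7 syllables):
  Weights: 1 ka L, 2 da L, 3 ti: H, 4 kle:p H, 5 si: H, 6 pe L, 7 ne L.
  Heavy syllables in the domain: 3, 4, 5. The rightmost is syllable 5 (si:).
  → primary stress on syllable 5.
Suffixed `ka.da.ti:.kle:p.si:.pe.ne.ru:` (8 syllables):
  Weights: 1 ka L, 2 da L, 3 ti: H, 4 kle:p H, 5 si: H, 6 pe L, 7 ne L, 8 ru: H.
  Heavy syllables in the domain: 3, 4, 5, 8. The rightmost is syllable 8 (ru:).
  → primary stress on syllable 8.

yes: 5→8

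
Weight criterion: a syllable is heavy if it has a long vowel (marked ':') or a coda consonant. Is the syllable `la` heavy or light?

light

`la`: short vowel, open (no coda). Short vowel, open → light.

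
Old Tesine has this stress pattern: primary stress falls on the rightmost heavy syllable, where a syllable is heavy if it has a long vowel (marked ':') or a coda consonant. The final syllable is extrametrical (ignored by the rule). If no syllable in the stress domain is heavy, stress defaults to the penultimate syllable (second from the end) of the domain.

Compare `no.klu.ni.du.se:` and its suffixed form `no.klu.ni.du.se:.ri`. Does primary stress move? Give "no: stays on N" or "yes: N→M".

yes: 3→5

Base `no.klu.ni.du.se:` (5 syllables):
  The final syllable (5, se:) is extrametrical; the stress domain is syllables 1–4.
  Weights: 1 no L, 2 klu L, 3 ni L, 4 du L.
  No heavy syllable in the domain; default to the penultimate syllable (second from the end) of the domain = syllable 3.
  → primary stress on syllable 3.
Suffixed `no.klu.ni.du.se:.ri` (6 syllables):
  The final syllable (6, ri) is extrametrical; the stress domain is syllables 1–5.
  Weights: 1 no L, 2 klu L, 3 ni L, 4 du L, 5 se: H.
  Heavy syllables in the domain: 5. The rightmost is syllable 5 (se:).
  → primary stress on syllable 5.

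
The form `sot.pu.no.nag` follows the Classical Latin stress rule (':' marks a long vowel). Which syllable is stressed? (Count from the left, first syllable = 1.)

2

Classical Latin: stress the penult if heavy (long vowel or closed), else the antepenult.
Weights: 2 pu L, 3 no L, 4 nag H.
The penult (syllable 3, no) is light, so stress falls on the antepenult (syllable 2, pu).
Stress on syllable 2: sot.ˈpu.no.nag.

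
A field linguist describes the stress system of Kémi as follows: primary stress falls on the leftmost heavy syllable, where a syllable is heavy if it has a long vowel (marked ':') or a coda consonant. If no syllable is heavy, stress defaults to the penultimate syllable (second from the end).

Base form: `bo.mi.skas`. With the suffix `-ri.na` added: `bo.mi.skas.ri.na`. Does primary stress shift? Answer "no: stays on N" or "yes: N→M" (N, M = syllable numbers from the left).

Base `bo.mi.skas` (3 syllables):
  Weights: 1 bo L, 2 mi L, 3 skas H.
  Heavy syllables in the domain: 3. The leftmost is syllable 3 (skas).
  → primary stress on syllable 3.
Suffixed `bo.mi.skas.ri.na` (5 syllables):
  Weights: 1 bo L, 2 mi L, 3 skas H, 4 ri L, 5 na L.
  Heavy syllables in the domain: 3. The leftmost is syllable 3 (skas).
  → primary stress on syllable 3.

no: stays on 3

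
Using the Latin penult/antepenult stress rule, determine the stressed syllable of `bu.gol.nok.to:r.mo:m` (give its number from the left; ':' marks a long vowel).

4

Classical Latin: stress the penult if heavy (long vowel or closed), else the antepenult.
Weights: 3 nok H, 4 to:r H, 5 mo:m H.
The penult (syllable 4, to:r) is heavy, so it takes stress.
Stress on syllable 4: bu.gol.nok.ˈto:r.mo:m.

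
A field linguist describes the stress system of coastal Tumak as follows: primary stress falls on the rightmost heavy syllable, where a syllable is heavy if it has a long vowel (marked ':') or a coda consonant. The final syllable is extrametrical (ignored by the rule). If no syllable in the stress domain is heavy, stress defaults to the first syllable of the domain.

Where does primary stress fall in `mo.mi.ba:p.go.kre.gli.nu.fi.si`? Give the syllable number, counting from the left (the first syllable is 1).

The final syllable (9, si) is extrametrical; the stress domain is syllables 1–8.
Weights: 1 mo L, 2 mi L, 3 ba:p H, 4 go L, 5 kre L, 6 gli L, 7 nu L, 8 fi L.
Heavy syllables in the domain: 3. The rightmost is syllable 3 (ba:p).
Primary stress: syllable 3 → mo.mi.ˈba:p.go.kre.gli.nu.fi.si.

3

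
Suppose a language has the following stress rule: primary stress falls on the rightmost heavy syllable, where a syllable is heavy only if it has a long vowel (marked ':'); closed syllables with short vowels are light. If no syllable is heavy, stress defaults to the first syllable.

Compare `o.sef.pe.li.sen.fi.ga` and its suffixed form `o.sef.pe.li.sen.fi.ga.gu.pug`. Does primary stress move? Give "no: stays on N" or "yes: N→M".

no: stays on 1

Base `o.sef.pe.li.sen.fi.ga` (7 syllables):
  Weights: 1 o L, 2 sef L, 3 pe L, 4 li L, 5 sen L, 6 fi L, 7 ga L.
  No heavy syllable in the domain; default to the first syllable = syllable 1.
  → primary stress on syllable 1.
Suffixed `o.sef.pe.li.sen.fi.ga.gu.pug` (9 syllables):
  Weights: 1 o L, 2 sef L, 3 pe L, 4 li L, 5 sen L, 6 fi L, 7 ga L, 8 gu L, 9 pug L.
  No heavy syllable in the domain; default to the first syllable = syllable 1.
  → primary stress on syllable 1.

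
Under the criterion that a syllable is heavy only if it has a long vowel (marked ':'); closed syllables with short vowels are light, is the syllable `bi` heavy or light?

`bi`: short vowel, open (no coda). Short vowel → light.

light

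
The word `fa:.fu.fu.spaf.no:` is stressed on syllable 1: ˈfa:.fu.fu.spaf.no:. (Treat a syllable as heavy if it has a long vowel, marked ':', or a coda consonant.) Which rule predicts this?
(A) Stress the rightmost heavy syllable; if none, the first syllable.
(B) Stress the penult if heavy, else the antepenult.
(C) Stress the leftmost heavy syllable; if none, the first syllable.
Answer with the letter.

Rule A → syllable 5 (observed: 1).
Rule B → syllable 4 (observed: 1).
Rule C → syllable 1 ✓.

C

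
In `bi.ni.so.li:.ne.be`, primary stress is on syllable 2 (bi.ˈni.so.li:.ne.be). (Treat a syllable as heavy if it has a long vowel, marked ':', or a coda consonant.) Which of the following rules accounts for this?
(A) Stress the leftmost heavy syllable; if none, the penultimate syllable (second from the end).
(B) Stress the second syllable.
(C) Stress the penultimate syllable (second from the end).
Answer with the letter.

Rule A → syllable 4 (observed: 2).
Rule B → syllable 2 ✓.
Rule C → syllable 5 (observed: 2).

B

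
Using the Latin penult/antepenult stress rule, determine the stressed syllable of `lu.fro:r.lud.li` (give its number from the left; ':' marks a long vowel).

3

Classical Latin: stress the penult if heavy (long vowel or closed), else the antepenult.
Weights: 2 fro:r H, 3 lud H, 4 li L.
The penult (syllable 3, lud) is heavy, so it takes stress.
Stress on syllable 3: lu.fro:r.ˈlud.li.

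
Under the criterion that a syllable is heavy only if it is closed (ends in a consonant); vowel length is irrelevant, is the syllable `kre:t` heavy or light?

heavy

`kre:t`: long vowel, closed (coda /t/). Closed (coda /t/) → heavy.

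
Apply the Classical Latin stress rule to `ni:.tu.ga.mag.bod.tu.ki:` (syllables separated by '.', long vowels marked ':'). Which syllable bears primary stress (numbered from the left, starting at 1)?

5

Classical Latin: stress the penult if heavy (long vowel or closed), else the antepenult.
Weights: 5 bod H, 6 tu L, 7 ki: H.
The penult (syllable 6, tu) is light, so stress falls on the antepenult (syllable 5, bod).
Stress on syllable 5: ni:.tu.ga.mag.ˈbod.tu.ki:.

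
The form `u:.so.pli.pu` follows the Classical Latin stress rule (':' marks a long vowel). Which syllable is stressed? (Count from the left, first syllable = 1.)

Classical Latin: stress the penult if heavy (long vowel or closed), else the antepenult.
Weights: 2 so L, 3 pli L, 4 pu L.
The penult (syllable 3, pli) is light, so stress falls on the antepenult (syllable 2, so).
Stress on syllable 2: u:.ˈso.pli.pu.

2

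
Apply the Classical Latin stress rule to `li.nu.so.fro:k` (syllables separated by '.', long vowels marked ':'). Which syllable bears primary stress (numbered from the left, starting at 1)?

Classical Latin: stress the penult if heavy (long vowel or closed), else the antepenult.
Weights: 2 nu L, 3 so L, 4 fro:k H.
The penult (syllable 3, so) is light, so stress falls on the antepenult (syllable 2, nu).
Stress on syllable 2: li.ˈnu.so.fro:k.

2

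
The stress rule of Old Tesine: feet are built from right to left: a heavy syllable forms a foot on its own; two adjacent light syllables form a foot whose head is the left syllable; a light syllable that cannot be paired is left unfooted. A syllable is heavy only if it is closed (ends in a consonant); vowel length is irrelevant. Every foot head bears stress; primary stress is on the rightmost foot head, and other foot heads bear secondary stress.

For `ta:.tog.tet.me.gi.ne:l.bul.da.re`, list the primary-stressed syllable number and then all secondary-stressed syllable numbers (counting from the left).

Weights: 1 ta: L, 2 tog H, 3 tet H, 4 me L, 5 gi L, 6 ne:l H, 7 bul H, 8 da L, 9 re L.
Parse right to left (heavy = foot alone; LL = one foot; stranded L unfooted): ta: (ˈtog) (ˈtet) (ˈme.gi) (ˈne:l) (ˈbul) (ˈda.re).
Foot heads: 2, 3, 4, 6, 7, 8.
Primary stress on the rightmost head = syllable 8.
Secondary stress on 2, 3, 4, 6, 7: ta:.ˌtog.ˌtet.ˌme.gi.ˌne:l.ˌbul.ˈda.re.

primary 8, secondary 2, 3, 4, 6, 7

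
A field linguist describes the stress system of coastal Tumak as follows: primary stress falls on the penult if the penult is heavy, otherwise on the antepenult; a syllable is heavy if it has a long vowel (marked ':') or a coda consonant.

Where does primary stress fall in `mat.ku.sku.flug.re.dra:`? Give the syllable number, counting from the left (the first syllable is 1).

Weights: 4 flug H, 5 re L, 6 dra: H.
The penult (syllable 5, re) is light, so stress falls on the antepenult (syllable 4, flug).
Primary stress: syllable 4 → mat.ku.sku.ˈflug.re.dra:.

4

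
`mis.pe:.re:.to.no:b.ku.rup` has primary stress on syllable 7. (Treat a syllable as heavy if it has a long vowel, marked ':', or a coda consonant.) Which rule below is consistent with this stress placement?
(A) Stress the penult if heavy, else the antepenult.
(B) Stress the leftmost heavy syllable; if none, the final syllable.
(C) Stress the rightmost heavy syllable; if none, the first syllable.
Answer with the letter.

C

Rule A → syllable 5 (observed: 7).
Rule B → syllable 1 (observed: 7).
Rule C → syllable 7 ✓.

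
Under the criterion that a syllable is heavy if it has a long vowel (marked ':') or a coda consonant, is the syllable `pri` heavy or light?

light

`pri`: short vowel, open (no coda). Short vowel, open → light.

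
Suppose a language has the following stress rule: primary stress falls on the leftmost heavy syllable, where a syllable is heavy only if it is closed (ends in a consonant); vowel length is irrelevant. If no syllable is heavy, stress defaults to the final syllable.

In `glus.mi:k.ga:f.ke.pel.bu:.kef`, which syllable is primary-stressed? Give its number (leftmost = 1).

1

Weights: 1 glus H, 2 mi:k H, 3 ga:f H, 4 ke L, 5 pel H, 6 bu: L, 7 kef H.
Heavy syllables in the domain: 1, 2, 3, 5, 7. The leftmost is syllable 1 (glus).
Primary stress: syllable 1 → ˈglus.mi:k.ga:f.ke.pel.bu:.kef.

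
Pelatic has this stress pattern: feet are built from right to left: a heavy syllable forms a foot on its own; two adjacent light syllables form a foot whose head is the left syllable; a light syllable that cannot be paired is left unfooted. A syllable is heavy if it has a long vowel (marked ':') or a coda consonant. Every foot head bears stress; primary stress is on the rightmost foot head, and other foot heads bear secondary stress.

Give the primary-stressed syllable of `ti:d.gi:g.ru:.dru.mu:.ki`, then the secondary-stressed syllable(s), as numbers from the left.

primary 5, secondary 1, 2, 3

Weights: 1 ti:d H, 2 gi:g H, 3 ru: H, 4 dru L, 5 mu: H, 6 ki L.
Parse right to left (heavy = foot alone; LL = one foot; stranded L unfooted): (ˈti:d) (ˈgi:g) (ˈru:) dru (ˈmu:) ki.
Foot heads: 1, 2, 3, 5.
Primary stress on the rightmost head = syllable 5.
Secondary stress on 1, 2, 3: ˌti:d.ˌgi:g.ˌru:.dru.ˈmu:.ki.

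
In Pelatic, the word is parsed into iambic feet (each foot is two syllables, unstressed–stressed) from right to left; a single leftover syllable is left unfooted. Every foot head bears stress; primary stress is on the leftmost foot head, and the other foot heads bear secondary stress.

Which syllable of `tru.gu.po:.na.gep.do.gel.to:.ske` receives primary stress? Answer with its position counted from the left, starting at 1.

3

Parse right to left into iambic (σˈσ) feet: tru (gu.ˈpo:) (na.ˈgep) (do.ˈgel) (to:.ˈske). Syllable 1 is left unfooted.
Foot heads (stressed positions): 3, 5, 7, 9.
End Rule Leftmost: primary stress on the leftmost head = syllable 3.
Primary stress: syllable 3 → tru.gu.ˈpo:.na.gep.do.gel.to:.ske.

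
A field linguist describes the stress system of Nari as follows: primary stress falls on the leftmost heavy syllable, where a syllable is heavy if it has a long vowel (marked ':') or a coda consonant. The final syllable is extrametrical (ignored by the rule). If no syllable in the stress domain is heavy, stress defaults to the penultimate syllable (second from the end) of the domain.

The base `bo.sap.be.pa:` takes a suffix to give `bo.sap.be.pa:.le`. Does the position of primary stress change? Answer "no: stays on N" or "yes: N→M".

Base `bo.sap.be.pa:` (4 syllables):
  The final syllable (4, pa:) is extrametrical; the stress domain is syllables 1–3.
  Weights: 1 bo L, 2 sap H, 3 be L.
  Heavy syllables in the domain: 2. The leftmost is syllable 2 (sap).
  → primary stress on syllable 2.
Suffixed `bo.sap.be.pa:.le` (5 syllables):
  The final syllable (5, le) is extrametrical; the stress domain is syllables 1–4.
  Weights: 1 bo L, 2 sap H, 3 be L, 4 pa: H.
  Heavy syllables in the domain: 2, 4. The leftmost is syllable 2 (sap).
  → primary stress on syllable 2.

no: stays on 2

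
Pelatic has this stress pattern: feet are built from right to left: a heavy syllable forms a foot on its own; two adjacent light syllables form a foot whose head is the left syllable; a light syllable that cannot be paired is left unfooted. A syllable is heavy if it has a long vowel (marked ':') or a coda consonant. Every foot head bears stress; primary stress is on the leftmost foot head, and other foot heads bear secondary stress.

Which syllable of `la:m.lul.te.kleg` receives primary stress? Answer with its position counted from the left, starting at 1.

1

Weights: 1 la:m H, 2 lul H, 3 te L, 4 kleg H.
Parse right to left (heavy = foot alone; LL = one foot; stranded L unfooted): (ˈla:m) (ˈlul) te (ˈkleg).
Foot heads: 1, 2, 4.
Primary stress on the leftmost head = syllable 1.
Primary stress: syllable 1 → ˈla:m.lul.te.kleg.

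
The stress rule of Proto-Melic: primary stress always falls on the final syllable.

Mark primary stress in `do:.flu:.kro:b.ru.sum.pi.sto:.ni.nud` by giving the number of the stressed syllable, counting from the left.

9

The word has 9 syllables; the final syllable is syllable 9 (nud).
Primary stress: syllable 9 → do:.flu:.kro:b.ru.sum.pi.sto:.ni.ˈnud.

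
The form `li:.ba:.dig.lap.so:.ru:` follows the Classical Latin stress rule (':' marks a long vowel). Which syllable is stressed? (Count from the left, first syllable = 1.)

5

Classical Latin: stress the penult if heavy (long vowel or closed), else the antepenult.
Weights: 4 lap H, 5 so: H, 6 ru: H.
The penult (syllable 5, so:) is heavy, so it takes stress.
Stress on syllable 5: li:.ba:.dig.lap.ˈso:.ru:.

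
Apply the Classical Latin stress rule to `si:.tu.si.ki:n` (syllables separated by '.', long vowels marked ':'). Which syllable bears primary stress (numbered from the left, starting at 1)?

2

Classical Latin: stress the penult if heavy (long vowel or closed), else the antepenult.
Weights: 2 tu L, 3 si L, 4 ki:n H.
The penult (syllable 3, si) is light, so stress falls on the antepenult (syllable 2, tu).
Stress on syllable 2: si:.ˈtu.si.ki:n.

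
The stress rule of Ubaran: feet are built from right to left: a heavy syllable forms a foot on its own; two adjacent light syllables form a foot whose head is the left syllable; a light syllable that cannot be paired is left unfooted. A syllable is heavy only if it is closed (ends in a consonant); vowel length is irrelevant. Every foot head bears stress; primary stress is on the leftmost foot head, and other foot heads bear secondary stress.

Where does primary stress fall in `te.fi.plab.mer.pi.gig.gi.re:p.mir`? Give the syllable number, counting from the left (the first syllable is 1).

Weights: 1 te L, 2 fi L, 3 plab H, 4 mer H, 5 pi L, 6 gig H, 7 gi L, 8 re:p H, 9 mir H.
Parse right to left (heavy = foot alone; LL = one foot; stranded L unfooted): (ˈte.fi) (ˈplab) (ˈmer) pi (ˈgig) gi (ˈre:p) (ˈmir).
Foot heads: 1, 3, 4, 6, 8, 9.
Primary stress on the leftmost head = syllable 1.
Primary stress: syllable 1 → ˈte.fi.plab.mer.pi.gig.gi.re:p.mir.

1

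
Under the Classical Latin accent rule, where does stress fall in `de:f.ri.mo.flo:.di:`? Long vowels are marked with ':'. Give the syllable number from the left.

Classical Latin: stress the penult if heavy (long vowel or closed), else the antepenult.
Weights: 3 mo L, 4 flo: H, 5 di: H.
The penult (syllable 4, flo:) is heavy, so it takes stress.
Stress on syllable 4: de:f.ri.mo.ˈflo:.di:.

4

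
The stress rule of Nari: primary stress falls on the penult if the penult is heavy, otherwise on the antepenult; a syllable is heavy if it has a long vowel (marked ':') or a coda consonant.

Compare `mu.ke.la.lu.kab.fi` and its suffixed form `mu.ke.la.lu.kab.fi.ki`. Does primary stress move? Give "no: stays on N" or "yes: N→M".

no: stays on 5

Base `mu.ke.la.lu.kab.fi` (6 syllables):
  Weights: 4 lu L, 5 kab H, 6 fi L.
  The penult (syllable 5, kab) is heavy, so it takes stress.
  → primary stress on syllable 5.
Suffixed `mu.ke.la.lu.kab.fi.ki` (7 syllables):
  Weights: 5 kab H, 6 fi L, 7 ki L.
  The penult (syllable 6, fi) is light, so stress falls on the antepenult (syllable 5, kab).
  → primary stress on syllable 5.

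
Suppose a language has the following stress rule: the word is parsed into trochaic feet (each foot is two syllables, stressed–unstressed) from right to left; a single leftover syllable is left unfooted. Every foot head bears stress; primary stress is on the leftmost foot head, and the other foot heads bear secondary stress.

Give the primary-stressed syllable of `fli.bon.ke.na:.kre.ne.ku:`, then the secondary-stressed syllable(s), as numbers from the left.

primary 2, secondary 4, 6

Parse right to left into trochaic (ˈσσ) feet: fli (ˈbon.ke) (ˈna:.kre) (ˈne.ku:). Syllable 1 is left unfooted.
Foot heads (stressed positions): 2, 4, 6.
End Rule Leftmost: primary stress on the leftmost head = syllable 2.
Secondary stress on 4, 6: fli.ˈbon.ke.ˌna:.kre.ˌne.ku:.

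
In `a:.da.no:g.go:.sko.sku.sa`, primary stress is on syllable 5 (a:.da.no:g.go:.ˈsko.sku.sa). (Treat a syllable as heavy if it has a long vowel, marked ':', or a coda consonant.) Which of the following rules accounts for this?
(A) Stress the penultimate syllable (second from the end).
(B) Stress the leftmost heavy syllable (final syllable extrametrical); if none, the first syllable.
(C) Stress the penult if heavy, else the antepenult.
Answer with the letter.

C

Rule A → syllable 6 (observed: 5).
Rule B → syllable 1 (observed: 5).
Rule C → syllable 5 ✓.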